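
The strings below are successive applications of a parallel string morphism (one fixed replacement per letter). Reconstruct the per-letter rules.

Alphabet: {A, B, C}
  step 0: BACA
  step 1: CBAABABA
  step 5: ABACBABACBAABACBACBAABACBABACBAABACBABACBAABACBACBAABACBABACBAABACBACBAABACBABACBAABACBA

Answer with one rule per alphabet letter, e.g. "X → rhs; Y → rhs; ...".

A->BA, B->C, C->ABA

  step 0 ⇒ step 1: BACA ⇒ C·BA·ABA·BA
    A ↦ BA
    B ↦ C
    C ↦ ABA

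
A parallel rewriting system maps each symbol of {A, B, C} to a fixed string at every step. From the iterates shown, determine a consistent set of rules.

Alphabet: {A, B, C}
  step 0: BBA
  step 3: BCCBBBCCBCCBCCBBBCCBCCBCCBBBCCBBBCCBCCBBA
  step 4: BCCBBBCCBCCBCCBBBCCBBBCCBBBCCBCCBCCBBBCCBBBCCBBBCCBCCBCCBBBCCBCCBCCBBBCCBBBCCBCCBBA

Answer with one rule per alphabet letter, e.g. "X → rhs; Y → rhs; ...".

A->BBA, B->BCC, C->B

  step 3 ⇒ step 4: BCCBBBCCBCCBCCBBBCCBCCBCCBBBCCBBBCCBCCBBA ⇒ BCC·B·B·BCC·BCC·BCC·B·B·BCC·B·B·BCC·B·B·BCC·BCC·BCC·B·B·BCC·B·B·BCC·B·B·BCC·BCC·BCC·B·B·BCC·BCC·BCC·B·B·BCC·B·B·BCC·BCC·BBA
    A ↦ BBA
    B ↦ BCC
    C ↦ B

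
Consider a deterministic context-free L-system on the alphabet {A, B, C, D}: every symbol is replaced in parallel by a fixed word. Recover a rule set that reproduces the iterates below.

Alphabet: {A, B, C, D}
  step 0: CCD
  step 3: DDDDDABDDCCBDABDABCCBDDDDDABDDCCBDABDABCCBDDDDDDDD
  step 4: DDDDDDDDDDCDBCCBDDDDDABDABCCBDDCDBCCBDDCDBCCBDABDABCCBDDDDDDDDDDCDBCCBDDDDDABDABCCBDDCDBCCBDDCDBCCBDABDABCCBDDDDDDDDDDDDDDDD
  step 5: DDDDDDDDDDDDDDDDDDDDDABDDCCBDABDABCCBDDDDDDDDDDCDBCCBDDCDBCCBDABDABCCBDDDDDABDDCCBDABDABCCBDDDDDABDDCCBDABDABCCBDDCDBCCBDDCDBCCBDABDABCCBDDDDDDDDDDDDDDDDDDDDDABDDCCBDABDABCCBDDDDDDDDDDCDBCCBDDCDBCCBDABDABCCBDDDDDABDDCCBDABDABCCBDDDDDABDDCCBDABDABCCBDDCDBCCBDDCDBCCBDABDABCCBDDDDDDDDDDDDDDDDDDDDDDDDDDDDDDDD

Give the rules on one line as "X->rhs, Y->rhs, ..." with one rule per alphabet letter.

  step 4 ⇒ step 5: DDDDDDDDDDCDBCCBDDDDDABDABCCBDDCDBCCBDDCDBCCBDABDABCCBDDDDDDDDDDCDBCCBDDDDDABDABCCBDDCDBCCBDDCDBCCBDABDABCCBDDDDDDDDDDDDDDDD ⇒ DD·DD·DD·DD·DD·DD·DD·DD·DD·DD·DAB·DD·CCB·DAB·DAB·CCB·DD·DD·DD·DD·DD·CDB·CCB·DD·CDB·CCB·DAB·DAB·CCB·DD·DD·DAB·DD·CCB·DAB·DAB·CCB·DD·DD·DAB·DD·CCB·DAB·DAB·CCB·DD·CDB·CCB·DD·CDB·CCB·DAB·DAB·CCB·DD·DD·DD·DD·DD·DD·DD·DD·DD·DD·DAB·DD·CCB·DAB·DAB·CCB·DD·DD·DD·DD·DD·CDB·CCB·DD·CDB·CCB·DAB·DAB·CCB·DD·DD·DAB·DD·CCB·DAB·DAB·CCB·DD·DD·DAB·DD·CCB·DAB·DAB·CCB·DD·CDB·CCB·DD·CDB·CCB·DAB·DAB·CCB·DD·DD·DD·DD·DD·DD·DD·DD·DD·DD·DD·DD·DD·DD·DD·DD
    A ↦ CDB
    B ↦ CCB
    C ↦ DAB
    D ↦ DD

A->CDB, B->CCB, C->DAB, D->DD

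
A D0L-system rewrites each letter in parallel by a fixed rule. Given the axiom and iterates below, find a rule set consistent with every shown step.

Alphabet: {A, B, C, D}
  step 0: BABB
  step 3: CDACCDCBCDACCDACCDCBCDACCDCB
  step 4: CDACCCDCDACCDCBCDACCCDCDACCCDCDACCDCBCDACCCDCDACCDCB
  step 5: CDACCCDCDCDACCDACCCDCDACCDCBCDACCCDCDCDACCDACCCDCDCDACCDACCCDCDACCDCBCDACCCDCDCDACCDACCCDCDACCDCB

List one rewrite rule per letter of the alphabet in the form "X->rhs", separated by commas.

A->C, B->CB, C->CD, D->AC

  step 4 ⇒ step 5: CDACCCDCDACCDCBCDACCCDCDACCCDCDACCDCBCDACCCDCDACCDCB ⇒ CD·AC·C·CD·CD·CD·AC·CD·AC·C·CD·CD·AC·CD·CB·CD·AC·C·CD·CD·CD·AC·CD·AC·C·CD·CD·CD·AC·CD·AC·C·CD·CD·AC·CD·CB·CD·AC·C·CD·CD·CD·AC·CD·AC·C·CD·CD·AC·CD·CB
    A ↦ C
    B ↦ CB
    C ↦ CD
    D ↦ AC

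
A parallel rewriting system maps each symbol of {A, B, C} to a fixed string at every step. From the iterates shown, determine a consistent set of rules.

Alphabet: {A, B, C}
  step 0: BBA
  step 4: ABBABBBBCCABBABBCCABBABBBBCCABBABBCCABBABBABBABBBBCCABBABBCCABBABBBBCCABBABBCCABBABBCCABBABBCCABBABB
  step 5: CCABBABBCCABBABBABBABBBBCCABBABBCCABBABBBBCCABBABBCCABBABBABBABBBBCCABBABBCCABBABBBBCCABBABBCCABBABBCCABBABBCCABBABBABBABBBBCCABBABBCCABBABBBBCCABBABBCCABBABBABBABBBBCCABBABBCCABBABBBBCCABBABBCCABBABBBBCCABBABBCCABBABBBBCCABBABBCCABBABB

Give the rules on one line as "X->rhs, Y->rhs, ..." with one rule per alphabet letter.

A->CC, B->ABB, C->B

  step 4 ⇒ step 5: ABBABBBBCCABBABBCCABBABBBBCCABBABBCCABBABBABBABBBBCCABBABBCCABBABBBBCCABBABBCCABBABBCCABBABBCCABBABB ⇒ CC·ABB·ABB·CC·ABB·ABB·ABB·ABB·B·B·CC·ABB·ABB·CC·ABB·ABB·B·B·CC·ABB·ABB·CC·ABB·ABB·ABB·ABB·B·B·CC·ABB·ABB·CC·ABB·ABB·B·B·CC·ABB·ABB·CC·ABB·ABB·CC·ABB·ABB·CC·ABB·ABB·ABB·ABB·B·B·CC·ABB·ABB·CC·ABB·ABB·B·B·CC·ABB·ABB·CC·ABB·ABB·ABB·ABB·B·B·CC·ABB·ABB·CC·ABB·ABB·B·B·CC·ABB·ABB·CC·ABB·ABB·B·B·CC·ABB·ABB·CC·ABB·ABB·B·B·CC·ABB·ABB·CC·ABB·ABB
    A ↦ CC
    B ↦ ABB
    C ↦ B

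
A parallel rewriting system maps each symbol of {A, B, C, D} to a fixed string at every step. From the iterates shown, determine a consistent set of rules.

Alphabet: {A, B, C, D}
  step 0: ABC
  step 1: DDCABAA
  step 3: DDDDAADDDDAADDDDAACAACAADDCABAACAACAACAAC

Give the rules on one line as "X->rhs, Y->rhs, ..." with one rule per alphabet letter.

  step 0 ⇒ step 1: ABC ⇒ DD·CAB·AA
    A ↦ DD
    B ↦ CAB
    C ↦ AA
    D ↦ AAC  (constrained at step 1)

A->DD, B->CAB, C->AA, D->AAC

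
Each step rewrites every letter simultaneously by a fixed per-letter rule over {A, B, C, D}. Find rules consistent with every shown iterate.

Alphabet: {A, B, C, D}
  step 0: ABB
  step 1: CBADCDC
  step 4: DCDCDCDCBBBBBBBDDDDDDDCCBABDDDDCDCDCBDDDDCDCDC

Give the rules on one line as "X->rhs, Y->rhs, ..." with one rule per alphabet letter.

  step 0 ⇒ step 1: ABB ⇒ CBA·DC·DC
    A ↦ CBA
    B ↦ DC
    C ↦ DDD  (constrained at step 1)
    D ↦ B  (constrained at step 1)

A->CBA, B->DC, C->DDD, D->B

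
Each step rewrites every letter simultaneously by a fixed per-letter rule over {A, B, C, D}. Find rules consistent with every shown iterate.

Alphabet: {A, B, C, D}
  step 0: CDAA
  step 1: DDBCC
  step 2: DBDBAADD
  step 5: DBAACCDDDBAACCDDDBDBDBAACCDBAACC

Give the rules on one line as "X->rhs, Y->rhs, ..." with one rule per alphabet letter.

A->C, B->AA, C->D, D->DB

  step 1 ⇒ step 2: DDBCC ⇒ DB·DB·AA·D·D
    B ↦ AA
    C ↦ D
    D ↦ DB
  step 0 ⇒ step 1: CDAA ⇒ D·DB·C·C
    A ↦ C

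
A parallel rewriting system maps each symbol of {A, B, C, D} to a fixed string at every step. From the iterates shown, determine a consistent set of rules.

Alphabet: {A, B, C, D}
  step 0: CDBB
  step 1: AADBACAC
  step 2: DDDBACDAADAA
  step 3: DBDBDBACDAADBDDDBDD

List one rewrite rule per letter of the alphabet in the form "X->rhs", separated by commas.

A->D, B->AC, C->AA, D->DB

  step 2 ⇒ step 3: DDDBACDAADAA ⇒ DB·DB·DB·AC·D·AA·DB·D·D·DB·D·D
    A ↦ D
    B ↦ AC
    C ↦ AA
    D ↦ DB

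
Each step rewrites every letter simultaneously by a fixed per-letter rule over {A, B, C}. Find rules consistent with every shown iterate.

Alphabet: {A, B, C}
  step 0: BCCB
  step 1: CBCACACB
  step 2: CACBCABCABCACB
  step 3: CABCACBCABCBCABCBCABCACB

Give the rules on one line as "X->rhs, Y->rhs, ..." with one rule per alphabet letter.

A->B, B->CB, C->CA

  step 2 ⇒ step 3: CACBCABCABCACB ⇒ CA·B·CA·CB·CA·B·CB·CA·B·CB·CA·B·CA·CB
    A ↦ B
    B ↦ CB
    C ↦ CA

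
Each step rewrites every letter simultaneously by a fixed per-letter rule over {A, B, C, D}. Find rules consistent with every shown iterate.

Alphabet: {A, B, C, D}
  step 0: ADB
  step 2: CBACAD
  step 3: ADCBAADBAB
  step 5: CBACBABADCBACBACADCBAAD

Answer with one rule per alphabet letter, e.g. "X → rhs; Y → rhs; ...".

A->BA, B->C, C->AD, D->B

  step 2 ⇒ step 3: CBACAD ⇒ AD·C·BA·AD·BA·B
    A ↦ BA
    B ↦ C
    C ↦ AD
    D ↦ B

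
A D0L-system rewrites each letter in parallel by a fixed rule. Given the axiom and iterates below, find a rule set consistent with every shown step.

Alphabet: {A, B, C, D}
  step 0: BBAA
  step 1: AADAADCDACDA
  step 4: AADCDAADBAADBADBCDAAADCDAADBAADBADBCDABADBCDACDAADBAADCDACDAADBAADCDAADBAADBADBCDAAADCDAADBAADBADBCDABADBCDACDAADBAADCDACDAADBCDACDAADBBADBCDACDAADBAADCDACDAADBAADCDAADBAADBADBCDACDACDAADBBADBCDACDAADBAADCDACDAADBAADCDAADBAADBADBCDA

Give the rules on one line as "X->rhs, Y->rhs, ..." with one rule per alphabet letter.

  step 0 ⇒ step 1: BBAA ⇒ AAD·AAD·CDA·CDA
    A ↦ CDA
    B ↦ AAD
    C ↦ B  (constrained at step 1)
    D ↦ ADB  (constrained at step 1)

A->CDA, B->AAD, C->B, D->ADB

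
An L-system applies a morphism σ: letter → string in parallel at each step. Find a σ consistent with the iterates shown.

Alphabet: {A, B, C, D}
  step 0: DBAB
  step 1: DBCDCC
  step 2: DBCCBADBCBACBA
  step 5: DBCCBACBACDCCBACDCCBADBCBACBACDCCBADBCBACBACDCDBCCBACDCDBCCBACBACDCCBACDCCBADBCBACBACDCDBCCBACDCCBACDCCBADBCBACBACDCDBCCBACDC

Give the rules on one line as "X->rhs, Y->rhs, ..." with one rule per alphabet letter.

A->DC, B->C, C->CBA, D->DB

  step 1 ⇒ step 2: DBCDCC ⇒ DB·C·CBA·DB·CBA·CBA
    B ↦ C
    C ↦ CBA
    D ↦ DB
  step 0 ⇒ step 1: DBAB ⇒ DB·C·DC·C
    A ↦ DC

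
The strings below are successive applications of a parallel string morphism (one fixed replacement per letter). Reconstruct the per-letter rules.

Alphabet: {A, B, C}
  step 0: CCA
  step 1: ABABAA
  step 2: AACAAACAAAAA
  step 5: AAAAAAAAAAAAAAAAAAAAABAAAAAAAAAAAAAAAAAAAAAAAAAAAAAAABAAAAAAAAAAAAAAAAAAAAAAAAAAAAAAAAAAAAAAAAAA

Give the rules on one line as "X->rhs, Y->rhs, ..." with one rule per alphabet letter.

  step 1 ⇒ step 2: ABABAA ⇒ AA·CA·AA·CA·AA·AA
    A ↦ AA
    B ↦ CA
  step 0 ⇒ step 1: CCA ⇒ AB·AB·AA
    C ↦ AB

A->AA, B->CA, C->AB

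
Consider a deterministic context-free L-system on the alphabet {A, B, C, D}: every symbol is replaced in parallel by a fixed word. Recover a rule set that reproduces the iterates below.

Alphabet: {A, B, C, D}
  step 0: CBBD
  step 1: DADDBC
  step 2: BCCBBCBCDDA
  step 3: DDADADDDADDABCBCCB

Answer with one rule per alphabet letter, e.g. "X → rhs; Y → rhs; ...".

A->CB, B->D, C->DA, D->BC

  step 2 ⇒ step 3: BCCBBCBCDDA ⇒ D·DA·DA·D·D·DA·D·DA·BC·BC·CB
    A ↦ CB
    B ↦ D
    C ↦ DA
    D ↦ BC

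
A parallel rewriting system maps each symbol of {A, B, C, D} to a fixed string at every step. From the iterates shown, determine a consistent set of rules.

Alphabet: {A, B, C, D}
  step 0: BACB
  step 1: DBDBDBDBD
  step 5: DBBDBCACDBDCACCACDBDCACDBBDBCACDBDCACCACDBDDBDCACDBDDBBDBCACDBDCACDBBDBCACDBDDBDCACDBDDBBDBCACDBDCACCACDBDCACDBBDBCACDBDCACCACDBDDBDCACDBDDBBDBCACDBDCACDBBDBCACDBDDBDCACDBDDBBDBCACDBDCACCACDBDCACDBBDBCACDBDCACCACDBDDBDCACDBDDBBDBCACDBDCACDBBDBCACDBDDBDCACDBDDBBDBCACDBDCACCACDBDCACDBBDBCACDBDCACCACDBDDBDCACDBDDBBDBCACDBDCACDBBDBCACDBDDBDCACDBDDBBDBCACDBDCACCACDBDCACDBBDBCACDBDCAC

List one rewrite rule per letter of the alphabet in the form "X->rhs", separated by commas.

A->B, B->DBD, C->DB, D->CAC

  step 0 ⇒ step 1: BACB ⇒ DBD·B·DB·DBD
    A ↦ B
    B ↦ DBD
    C ↦ DB
    D ↦ CAC  (constrained at step 1)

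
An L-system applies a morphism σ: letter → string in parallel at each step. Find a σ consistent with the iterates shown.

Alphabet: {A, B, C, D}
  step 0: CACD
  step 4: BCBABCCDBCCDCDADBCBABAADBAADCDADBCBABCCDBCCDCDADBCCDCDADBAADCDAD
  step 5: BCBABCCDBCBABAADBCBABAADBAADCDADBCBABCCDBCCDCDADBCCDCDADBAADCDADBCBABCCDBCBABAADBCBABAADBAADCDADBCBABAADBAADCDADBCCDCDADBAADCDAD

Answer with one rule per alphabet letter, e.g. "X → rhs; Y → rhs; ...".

A->CD, B->BC, C->BA, D->AD

  step 4 ⇒ step 5: BCBABCCDBCCDCDADBCBABAADBAADCDADBCBABCCDBCCDCDADBCCDCDADBAADCDAD ⇒ BC·BA·BC·CD·BC·BA·BA·AD·BC·BA·BA·AD·BA·AD·CD·AD·BC·BA·BC·CD·BC·CD·CD·AD·BC·CD·CD·AD·BA·AD·CD·AD·BC·BA·BC·CD·BC·BA·BA·AD·BC·BA·BA·AD·BA·AD·CD·AD·BC·BA·BA·AD·BA·AD·CD·AD·BC·CD·CD·AD·BA·AD·CD·AD
    A ↦ CD
    B ↦ BC
    C ↦ BA
    D ↦ AD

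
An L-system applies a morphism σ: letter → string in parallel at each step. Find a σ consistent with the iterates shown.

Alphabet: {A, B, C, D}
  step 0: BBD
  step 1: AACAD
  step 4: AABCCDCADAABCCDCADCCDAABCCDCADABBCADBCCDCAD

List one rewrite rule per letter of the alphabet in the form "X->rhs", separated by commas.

A->CCD, B->A, C->B, D->CAD

  step 0 ⇒ step 1: BBD ⇒ A·A·CAD
    B ↦ A
    D ↦ CAD
    A ↦ CCD  (constrained at step 1)
    C ↦ B  (constrained at step 1)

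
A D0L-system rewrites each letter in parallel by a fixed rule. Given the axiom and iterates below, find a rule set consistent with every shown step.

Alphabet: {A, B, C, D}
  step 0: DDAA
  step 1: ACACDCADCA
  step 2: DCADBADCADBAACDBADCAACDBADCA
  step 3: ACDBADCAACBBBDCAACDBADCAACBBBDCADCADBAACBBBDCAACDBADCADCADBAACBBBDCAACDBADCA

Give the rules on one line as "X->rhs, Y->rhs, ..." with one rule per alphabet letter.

A->DCA, B->BBB, C->DBA, D->AC

  step 2 ⇒ step 3: DCADBADCADBAACDBADCAACDBADCA ⇒ AC·DBA·DCA·AC·BBB·DCA·AC·DBA·DCA·AC·BBB·DCA·DCA·DBA·AC·BBB·DCA·AC·DBA·DCA·DCA·DBA·AC·BBB·DCA·AC·DBA·DCA
    A ↦ DCA
    B ↦ BBB
    C ↦ DBA
    D ↦ AC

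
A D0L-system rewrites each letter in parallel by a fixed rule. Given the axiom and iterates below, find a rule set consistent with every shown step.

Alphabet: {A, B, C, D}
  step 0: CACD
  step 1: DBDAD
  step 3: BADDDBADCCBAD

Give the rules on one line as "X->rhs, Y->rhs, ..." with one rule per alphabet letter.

  step 0 ⇒ step 1: CACD ⇒ D·B·D·AD
    A ↦ B
    C ↦ D
    D ↦ AD
    B ↦ CC  (constrained at step 1)

A->B, B->CC, C->D, D->AD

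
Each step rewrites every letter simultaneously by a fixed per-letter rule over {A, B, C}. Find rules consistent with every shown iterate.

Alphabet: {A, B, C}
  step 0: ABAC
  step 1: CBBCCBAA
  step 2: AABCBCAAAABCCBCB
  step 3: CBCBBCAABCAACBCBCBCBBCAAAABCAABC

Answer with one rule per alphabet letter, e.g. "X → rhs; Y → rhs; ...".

  step 2 ⇒ step 3: AABCBCAAAABCCBCB ⇒ CB·CB·BC·AA·BC·AA·CB·CB·CB·CB·BC·AA·AA·BC·AA·BC
    A ↦ CB
    B ↦ BC
    C ↦ AA

A->CB, B->BC, C->AA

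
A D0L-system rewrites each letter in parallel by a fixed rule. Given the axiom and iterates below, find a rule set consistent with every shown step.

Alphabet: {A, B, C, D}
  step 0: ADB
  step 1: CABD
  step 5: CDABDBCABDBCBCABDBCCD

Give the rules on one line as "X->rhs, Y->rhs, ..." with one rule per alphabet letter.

A->C, B->D, C->BC, D->AB

  step 0 ⇒ step 1: ADB ⇒ C·AB·D
    A ↦ C
    B ↦ D
    D ↦ AB
    C ↦ BC  (constrained at step 1)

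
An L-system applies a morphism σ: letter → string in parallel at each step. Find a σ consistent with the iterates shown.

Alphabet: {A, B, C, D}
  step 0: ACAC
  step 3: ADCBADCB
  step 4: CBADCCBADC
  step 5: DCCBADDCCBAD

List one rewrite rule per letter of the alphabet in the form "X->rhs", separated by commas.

  step 4 ⇒ step 5: CBADCCBADC ⇒ D·C·CB·A·D·D·C·CB·A·D
    A ↦ CB
    B ↦ C
    C ↦ D
    D ↦ A

A->CB, B->C, C->D, D->A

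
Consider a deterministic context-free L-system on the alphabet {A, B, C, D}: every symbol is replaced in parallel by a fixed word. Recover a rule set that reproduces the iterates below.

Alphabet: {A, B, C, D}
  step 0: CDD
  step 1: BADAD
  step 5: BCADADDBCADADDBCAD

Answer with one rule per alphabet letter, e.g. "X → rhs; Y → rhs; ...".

  step 0 ⇒ step 1: CDD ⇒ B·AD·AD
    C ↦ B
    D ↦ AD
    A ↦ C  (constrained at step 1)
    B ↦ D  (constrained at step 1)

A->C, B->D, C->B, D->AD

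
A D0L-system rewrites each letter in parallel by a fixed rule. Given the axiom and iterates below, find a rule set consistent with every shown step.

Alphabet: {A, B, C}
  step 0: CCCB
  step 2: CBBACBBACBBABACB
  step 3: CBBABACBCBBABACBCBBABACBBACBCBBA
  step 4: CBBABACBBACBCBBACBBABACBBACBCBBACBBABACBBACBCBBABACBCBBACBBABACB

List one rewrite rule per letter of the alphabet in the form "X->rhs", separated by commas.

A->CB, B->BA, C->CB

  step 3 ⇒ step 4: CBBABACBCBBABACBCBBABACBBACBCBBA ⇒ CB·BA·BA·CB·BA·CB·CB·BA·CB·BA·BA·CB·BA·CB·CB·BA·CB·BA·BA·CB·BA·CB·CB·BA·BA·CB·CB·BA·CB·BA·BA·CB
    A ↦ CB
    B ↦ BA
    C ↦ CB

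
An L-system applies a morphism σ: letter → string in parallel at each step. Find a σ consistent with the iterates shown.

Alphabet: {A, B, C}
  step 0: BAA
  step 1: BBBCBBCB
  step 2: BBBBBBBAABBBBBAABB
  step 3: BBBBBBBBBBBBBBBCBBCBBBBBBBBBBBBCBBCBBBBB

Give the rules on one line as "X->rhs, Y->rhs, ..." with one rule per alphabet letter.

  step 2 ⇒ step 3: BBBBBBBAABBBBBAABB ⇒ BB·BB·BB·BB·BB·BB·BB·BCB·BCB·BB·BB·BB·BB·BB·BCB·BCB·BB·BB
    A ↦ BCB
    B ↦ BB
  step 1 ⇒ step 2: BBBCBBCB ⇒ BB·BB·BB·BAA·BB·BB·BAA·BB
    C ↦ BAA

A->BCB, B->BB, C->BAA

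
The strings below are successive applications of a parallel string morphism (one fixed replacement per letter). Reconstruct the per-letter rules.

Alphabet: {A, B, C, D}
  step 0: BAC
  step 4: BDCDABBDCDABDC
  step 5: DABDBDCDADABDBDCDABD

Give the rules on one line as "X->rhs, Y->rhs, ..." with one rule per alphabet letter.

  step 4 ⇒ step 5: BDCDABBDCDABDC ⇒ DA·B·D·B·DC·DA·DA·B·D·B·DC·DA·B·D
    A ↦ DC
    B ↦ DA
    C ↦ D
    D ↦ B

A->DC, B->DA, C->D, D->B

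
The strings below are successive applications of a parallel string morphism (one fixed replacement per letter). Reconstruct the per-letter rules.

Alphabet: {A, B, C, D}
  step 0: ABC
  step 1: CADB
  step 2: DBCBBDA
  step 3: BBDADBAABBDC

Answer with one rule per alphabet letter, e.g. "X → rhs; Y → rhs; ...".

  step 2 ⇒ step 3: DBCBBDA ⇒ BBD·A·DB·A·A·BBD·C
    A ↦ C
    B ↦ A
    C ↦ DB
    D ↦ BBD

A->C, B->A, C->DB, D->BBD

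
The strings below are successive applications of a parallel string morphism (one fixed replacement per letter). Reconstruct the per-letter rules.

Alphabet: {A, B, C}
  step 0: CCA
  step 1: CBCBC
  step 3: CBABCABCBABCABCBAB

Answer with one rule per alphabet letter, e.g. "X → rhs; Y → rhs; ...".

  step 0 ⇒ step 1: CCA ⇒ CB·CB·C
    A ↦ C
    C ↦ CB
    B ↦ AB  (constrained at step 1)

A->C, B->AB, C->CB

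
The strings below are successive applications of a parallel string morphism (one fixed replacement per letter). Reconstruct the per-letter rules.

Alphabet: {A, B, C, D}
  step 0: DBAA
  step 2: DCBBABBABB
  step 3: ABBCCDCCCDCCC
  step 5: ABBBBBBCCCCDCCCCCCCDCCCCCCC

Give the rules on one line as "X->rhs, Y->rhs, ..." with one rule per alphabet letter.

  step 2 ⇒ step 3: DCBBABBABB ⇒ A·BB·C·C·DC·C·C·DC·C·C
    A ↦ DC
    B ↦ C
    C ↦ BB
    D ↦ A

A->DC, B->C, C->BB, D->A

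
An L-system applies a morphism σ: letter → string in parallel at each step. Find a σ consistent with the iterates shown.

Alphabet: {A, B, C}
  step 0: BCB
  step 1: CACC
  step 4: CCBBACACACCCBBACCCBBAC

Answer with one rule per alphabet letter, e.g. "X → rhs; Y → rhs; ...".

A->BB, B->C, C->AC

  step 0 ⇒ step 1: BCB ⇒ C·AC·C
    B ↦ C
    C ↦ AC
    A ↦ BB  (constrained at step 1)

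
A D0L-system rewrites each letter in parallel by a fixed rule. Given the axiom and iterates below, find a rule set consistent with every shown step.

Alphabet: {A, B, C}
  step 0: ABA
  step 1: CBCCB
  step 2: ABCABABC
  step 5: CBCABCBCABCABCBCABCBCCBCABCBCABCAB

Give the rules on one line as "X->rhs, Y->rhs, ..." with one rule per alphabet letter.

  step 1 ⇒ step 2: CBCCB ⇒ AB·C·AB·AB·C
    B ↦ C
    C ↦ AB
  step 0 ⇒ step 1: ABA ⇒ CB·C·CB
    A ↦ CB

A->CB, B->C, C->AB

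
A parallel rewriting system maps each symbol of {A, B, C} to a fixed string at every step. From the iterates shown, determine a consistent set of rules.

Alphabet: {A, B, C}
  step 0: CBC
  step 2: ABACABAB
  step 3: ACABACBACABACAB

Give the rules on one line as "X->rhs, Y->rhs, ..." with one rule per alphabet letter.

  step 2 ⇒ step 3: ABACABAB ⇒ AC·AB·AC·B·AC·AB·AC·AB
    A ↦ AC
    B ↦ AB
    C ↦ B

A->AC, B->AB, C->B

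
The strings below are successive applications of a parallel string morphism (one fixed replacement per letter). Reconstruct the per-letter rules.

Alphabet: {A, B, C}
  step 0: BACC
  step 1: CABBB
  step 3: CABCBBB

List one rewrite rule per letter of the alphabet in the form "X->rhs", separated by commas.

A->AB, B->C, C->B

  step 0 ⇒ step 1: BACC ⇒ C·AB·B·B
    A ↦ AB
    B ↦ C
    C ↦ B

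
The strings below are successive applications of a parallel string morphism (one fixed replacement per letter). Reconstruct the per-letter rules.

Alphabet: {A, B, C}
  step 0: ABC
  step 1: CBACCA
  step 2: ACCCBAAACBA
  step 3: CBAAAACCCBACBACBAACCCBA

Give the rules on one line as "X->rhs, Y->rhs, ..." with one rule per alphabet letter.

  step 2 ⇒ step 3: ACCCBAAACBA ⇒ CBA·A·A·A·CC·CBA·CBA·CBA·A·CC·CBA
    A ↦ CBA
    B ↦ CC
    C ↦ A

A->CBA, B->CC, C->A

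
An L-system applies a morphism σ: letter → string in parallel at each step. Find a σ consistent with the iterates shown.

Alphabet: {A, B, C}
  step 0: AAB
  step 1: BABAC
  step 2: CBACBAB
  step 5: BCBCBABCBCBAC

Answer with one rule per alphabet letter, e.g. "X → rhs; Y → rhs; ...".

  step 1 ⇒ step 2: BABAC ⇒ C·BA·C·BA·B
    A ↦ BA
    B ↦ C
    C ↦ B

A->BA, B->C, C->B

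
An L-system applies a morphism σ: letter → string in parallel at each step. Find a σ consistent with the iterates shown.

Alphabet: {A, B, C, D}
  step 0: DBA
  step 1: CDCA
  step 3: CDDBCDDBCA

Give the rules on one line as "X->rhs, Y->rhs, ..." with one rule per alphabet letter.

  step 0 ⇒ step 1: DBA ⇒ C·D·CA
    A ↦ CA
    B ↦ D
    D ↦ C
    C ↦ DB  (constrained at step 1)

A->CA, B->D, C->DB, D->C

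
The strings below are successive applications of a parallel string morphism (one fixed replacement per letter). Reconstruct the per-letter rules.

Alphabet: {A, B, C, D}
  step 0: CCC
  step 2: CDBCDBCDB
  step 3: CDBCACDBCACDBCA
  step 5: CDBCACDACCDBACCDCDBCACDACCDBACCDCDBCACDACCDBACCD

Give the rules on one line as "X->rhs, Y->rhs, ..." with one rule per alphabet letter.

  step 2 ⇒ step 3: CDBCDBCDB ⇒ CD·B·CA·CD·B·CA·CD·B·CA
    B ↦ CA
    C ↦ CD
    D ↦ B
    A ↦ AC  (constrained at step 3)

A->AC, B->CA, C->CD, D->B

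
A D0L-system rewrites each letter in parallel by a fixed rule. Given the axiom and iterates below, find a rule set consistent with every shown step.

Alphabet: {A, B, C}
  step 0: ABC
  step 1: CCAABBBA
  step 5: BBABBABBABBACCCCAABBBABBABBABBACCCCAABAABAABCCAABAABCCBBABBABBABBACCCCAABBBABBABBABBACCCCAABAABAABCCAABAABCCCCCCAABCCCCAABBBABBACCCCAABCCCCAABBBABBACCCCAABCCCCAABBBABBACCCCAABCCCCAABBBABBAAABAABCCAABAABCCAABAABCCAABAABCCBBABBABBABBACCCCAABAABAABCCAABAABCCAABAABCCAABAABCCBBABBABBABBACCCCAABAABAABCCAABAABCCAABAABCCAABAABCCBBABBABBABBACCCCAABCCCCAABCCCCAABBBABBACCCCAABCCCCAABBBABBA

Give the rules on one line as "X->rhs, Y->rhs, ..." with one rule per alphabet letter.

  step 0 ⇒ step 1: ABC ⇒ CC·AAB·BBA
    A ↦ CC
    B ↦ AAB
    C ↦ BBA

A->CC, B->AAB, C->BBA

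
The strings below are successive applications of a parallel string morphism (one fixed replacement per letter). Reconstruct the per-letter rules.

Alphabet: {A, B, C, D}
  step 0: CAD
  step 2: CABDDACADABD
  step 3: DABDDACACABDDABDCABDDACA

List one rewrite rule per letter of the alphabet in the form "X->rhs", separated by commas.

A->BD, B->DA, C->DA, D->CA

  step 2 ⇒ step 3: CABDDACADABD ⇒ DA·BD·DA·CA·CA·BD·DA·BD·CA·BD·DA·CA
    A ↦ BD
    B ↦ DA
    C ↦ DA
    D ↦ CA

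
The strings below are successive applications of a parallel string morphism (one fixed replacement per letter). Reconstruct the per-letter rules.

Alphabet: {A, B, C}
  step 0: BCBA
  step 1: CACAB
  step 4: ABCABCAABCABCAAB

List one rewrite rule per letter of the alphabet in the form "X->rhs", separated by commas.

A->AB, B->C, C->A

  step 0 ⇒ step 1: BCBA ⇒ C·A·C·AB
    A ↦ AB
    B ↦ C
    C ↦ A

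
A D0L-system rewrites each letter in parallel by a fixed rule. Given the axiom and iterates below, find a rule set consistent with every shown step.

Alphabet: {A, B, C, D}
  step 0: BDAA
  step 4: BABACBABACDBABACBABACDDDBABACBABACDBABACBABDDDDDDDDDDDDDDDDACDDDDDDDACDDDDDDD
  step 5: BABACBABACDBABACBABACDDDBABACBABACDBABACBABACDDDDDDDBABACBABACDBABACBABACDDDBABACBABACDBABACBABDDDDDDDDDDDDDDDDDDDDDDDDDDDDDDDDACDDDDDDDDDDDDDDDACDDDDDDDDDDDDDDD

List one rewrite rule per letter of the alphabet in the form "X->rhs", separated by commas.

A->AC, B->BAB, C->D, D->DD

  step 4 ⇒ step 5: BABACBABACDBABACBABACDDDBABACBABACDBABACBABDDDDDDDDDDDDDDDDACDDDDDDDACDDDDDDD ⇒ BAB·AC·BAB·AC·D·BAB·AC·BAB·AC·D·DD·BAB·AC·BAB·AC·D·BAB·AC·BAB·AC·D·DD·DD·DD·BAB·AC·BAB·AC·D·BAB·AC·BAB·AC·D·DD·BAB·AC·BAB·AC·D·BAB·AC·BAB·DD·DD·DD·DD·DD·DD·DD·DD·DD·DD·DD·DD·DD·DD·DD·DD·AC·D·DD·DD·DD·DD·DD·DD·DD·AC·D·DD·DD·DD·DD·DD·DD·DD
    A ↦ AC
    B ↦ BAB
    C ↦ D
    D ↦ DD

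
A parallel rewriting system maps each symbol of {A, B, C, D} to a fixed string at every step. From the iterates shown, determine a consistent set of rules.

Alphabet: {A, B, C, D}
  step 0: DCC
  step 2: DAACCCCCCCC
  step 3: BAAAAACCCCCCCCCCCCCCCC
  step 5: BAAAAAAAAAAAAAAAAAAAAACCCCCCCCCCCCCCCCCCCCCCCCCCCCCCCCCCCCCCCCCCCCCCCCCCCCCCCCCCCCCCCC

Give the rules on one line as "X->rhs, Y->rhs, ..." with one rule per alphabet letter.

A->AA, B->D, C->CC, D->BA

  step 2 ⇒ step 3: DAACCCCCCCC ⇒ BA·AA·AA·CC·CC·CC·CC·CC·CC·CC·CC
    A ↦ AA
    C ↦ CC
    D ↦ BA
    B ↦ D  (constrained at step 3)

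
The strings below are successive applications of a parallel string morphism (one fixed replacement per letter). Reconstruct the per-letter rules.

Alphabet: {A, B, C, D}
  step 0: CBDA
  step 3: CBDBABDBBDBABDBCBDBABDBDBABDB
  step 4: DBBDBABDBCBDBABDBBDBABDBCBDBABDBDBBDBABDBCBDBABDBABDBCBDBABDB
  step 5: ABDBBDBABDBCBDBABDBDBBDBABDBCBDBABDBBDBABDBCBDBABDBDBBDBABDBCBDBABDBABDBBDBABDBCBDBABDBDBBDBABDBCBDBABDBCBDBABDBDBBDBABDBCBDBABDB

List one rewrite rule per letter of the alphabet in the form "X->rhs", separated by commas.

A->C, B->BDB, C->DB, D->A

  step 4 ⇒ step 5: DBBDBABDBCBDBABDBBDBABDBCBDBABDBDBBDBABDBCBDBABDBABDBCBDBABDB ⇒ A·BDB·BDB·A·BDB·C·BDB·A·BDB·DB·BDB·A·BDB·C·BDB·A·BDB·BDB·A·BDB·C·BDB·A·BDB·DB·BDB·A·BDB·C·BDB·A·BDB·A·BDB·BDB·A·BDB·C·BDB·A·BDB·DB·BDB·A·BDB·C·BDB·A·BDB·C·BDB·A·BDB·DB·BDB·A·BDB·C·BDB·A·BDB
    A ↦ C
    B ↦ BDB
    C ↦ DB
    D ↦ A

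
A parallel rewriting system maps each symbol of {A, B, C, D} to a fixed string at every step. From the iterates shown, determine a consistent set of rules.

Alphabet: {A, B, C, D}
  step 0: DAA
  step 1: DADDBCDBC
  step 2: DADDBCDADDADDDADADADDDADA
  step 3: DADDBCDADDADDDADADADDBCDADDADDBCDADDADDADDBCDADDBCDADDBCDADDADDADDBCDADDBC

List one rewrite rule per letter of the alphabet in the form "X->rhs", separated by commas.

  step 2 ⇒ step 3: DADDBCDADDADDDADADADDDADA ⇒ DAD·DBC·DAD·DAD·DDA·DA·DAD·DBC·DAD·DAD·DBC·DAD·DAD·DAD·DBC·DAD·DBC·DAD·DBC·DAD·DAD·DAD·DBC·DAD·DBC
    A ↦ DBC
    B ↦ DDA
    C ↦ DA
    D ↦ DAD

A->DBC, B->DDA, C->DA, D->DAD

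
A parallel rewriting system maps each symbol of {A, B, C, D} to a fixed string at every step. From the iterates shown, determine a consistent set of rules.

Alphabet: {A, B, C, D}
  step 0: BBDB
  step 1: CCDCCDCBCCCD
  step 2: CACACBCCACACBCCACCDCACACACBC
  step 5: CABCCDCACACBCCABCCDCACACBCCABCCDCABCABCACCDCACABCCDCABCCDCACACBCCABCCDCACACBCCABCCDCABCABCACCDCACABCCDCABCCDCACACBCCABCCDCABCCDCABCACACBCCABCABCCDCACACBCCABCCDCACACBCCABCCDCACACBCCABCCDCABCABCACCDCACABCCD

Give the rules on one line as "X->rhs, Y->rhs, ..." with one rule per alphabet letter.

  step 1 ⇒ step 2: CCDCCDCBCCCD ⇒ CA·CA·CBC·CA·CA·CBC·CA·CCD·CA·CA·CA·CBC
    B ↦ CCD
    C ↦ CA
    D ↦ CBC
    A ↦ B  (constrained at step 2)

A->B, B->CCD, C->CA, D->CBC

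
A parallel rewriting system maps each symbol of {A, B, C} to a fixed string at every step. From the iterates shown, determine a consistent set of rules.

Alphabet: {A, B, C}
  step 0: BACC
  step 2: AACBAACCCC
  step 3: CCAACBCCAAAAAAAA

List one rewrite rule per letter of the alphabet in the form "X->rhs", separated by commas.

  step 2 ⇒ step 3: AACBAACCCC ⇒ C·C·AA·CB·C·C·AA·AA·AA·AA
    A ↦ C
    B ↦ CB
    C ↦ AA

A->C, B->CB, C->AA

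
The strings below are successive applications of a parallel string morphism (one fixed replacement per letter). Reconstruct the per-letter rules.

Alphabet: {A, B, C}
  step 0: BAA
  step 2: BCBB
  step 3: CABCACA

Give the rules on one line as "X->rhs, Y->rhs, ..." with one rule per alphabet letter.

  step 2 ⇒ step 3: BCBB ⇒ CA·B·CA·CA
    B ↦ CA
    C ↦ B
    A ↦ C  (constrained at step 0)

A->C, B->CA, C->B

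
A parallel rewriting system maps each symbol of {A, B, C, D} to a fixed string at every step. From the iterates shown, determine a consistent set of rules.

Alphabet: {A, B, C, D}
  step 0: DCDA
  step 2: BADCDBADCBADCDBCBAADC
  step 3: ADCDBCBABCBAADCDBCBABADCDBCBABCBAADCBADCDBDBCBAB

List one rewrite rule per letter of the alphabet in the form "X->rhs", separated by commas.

  step 2 ⇒ step 3: BADCDBADCBADCDBCBAADC ⇒ ADC·DB·CBA·B·CBA·ADC·DB·CBA·B·ADC·DB·CBA·B·CBA·ADC·B·ADC·DB·DB·CBA·B
    A ↦ DB
    B ↦ ADC
    C ↦ B
    D ↦ CBA

A->DB, B->ADC, C->B, D->CBA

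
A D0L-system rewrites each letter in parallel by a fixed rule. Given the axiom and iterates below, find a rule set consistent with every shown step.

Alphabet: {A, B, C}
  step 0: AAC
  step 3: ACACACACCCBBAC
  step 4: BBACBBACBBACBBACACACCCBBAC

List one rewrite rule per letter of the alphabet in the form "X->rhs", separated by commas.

A->BB, B->C, C->AC

  step 3 ⇒ step 4: ACACACACCCBBAC ⇒ BB·AC·BB·AC·BB·AC·BB·AC·AC·AC·C·C·BB·AC
    A ↦ BB
    B ↦ C
    C ↦ AC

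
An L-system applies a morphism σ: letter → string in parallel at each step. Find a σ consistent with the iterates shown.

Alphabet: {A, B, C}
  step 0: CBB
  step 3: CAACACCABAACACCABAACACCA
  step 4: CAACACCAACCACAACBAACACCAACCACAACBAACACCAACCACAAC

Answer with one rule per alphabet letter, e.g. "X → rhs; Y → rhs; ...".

A->AC, B->BA, C->CA

  step 3 ⇒ step 4: CAACACCABAACACCABAACACCA ⇒ CA·AC·AC·CA·AC·CA·CA·AC·BA·AC·AC·CA·AC·CA·CA·AC·BA·AC·AC·CA·AC·CA·CA·AC
    A ↦ AC
    B ↦ BA
    C ↦ CA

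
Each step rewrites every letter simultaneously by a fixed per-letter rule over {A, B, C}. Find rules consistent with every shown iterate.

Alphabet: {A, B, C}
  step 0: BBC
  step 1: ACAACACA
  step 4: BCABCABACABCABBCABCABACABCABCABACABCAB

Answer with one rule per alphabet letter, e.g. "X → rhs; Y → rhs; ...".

A->B, B->ACA, C->CA

  step 0 ⇒ step 1: BBC ⇒ ACA·ACA·CA
    B ↦ ACA
    C ↦ CA
    A ↦ B  (constrained at step 1)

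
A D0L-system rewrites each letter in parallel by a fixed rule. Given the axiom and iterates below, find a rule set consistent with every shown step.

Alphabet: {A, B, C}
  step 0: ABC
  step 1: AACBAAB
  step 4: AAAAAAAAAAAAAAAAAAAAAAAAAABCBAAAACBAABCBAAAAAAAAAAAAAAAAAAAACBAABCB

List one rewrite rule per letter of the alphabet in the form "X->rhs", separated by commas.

  step 0 ⇒ step 1: ABC ⇒ AA·CB·AAB
    A ↦ AA
    B ↦ CB
    C ↦ AAB

A->AA, B->CB, C->AAB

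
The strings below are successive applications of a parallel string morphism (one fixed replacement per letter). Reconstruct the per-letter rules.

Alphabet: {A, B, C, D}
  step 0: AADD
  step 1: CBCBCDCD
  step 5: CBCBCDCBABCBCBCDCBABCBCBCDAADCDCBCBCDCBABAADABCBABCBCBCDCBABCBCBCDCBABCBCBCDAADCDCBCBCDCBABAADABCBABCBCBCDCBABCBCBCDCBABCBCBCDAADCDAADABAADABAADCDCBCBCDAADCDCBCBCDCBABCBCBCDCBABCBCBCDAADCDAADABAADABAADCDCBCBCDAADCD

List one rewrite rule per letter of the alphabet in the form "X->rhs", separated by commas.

A->CB, B->AB, C->AAD, D->CD

  step 0 ⇒ step 1: AADD ⇒ CB·CB·CD·CD
    A ↦ CB
    D ↦ CD
    B ↦ AB  (constrained at step 1)
    C ↦ AAD  (constrained at step 1)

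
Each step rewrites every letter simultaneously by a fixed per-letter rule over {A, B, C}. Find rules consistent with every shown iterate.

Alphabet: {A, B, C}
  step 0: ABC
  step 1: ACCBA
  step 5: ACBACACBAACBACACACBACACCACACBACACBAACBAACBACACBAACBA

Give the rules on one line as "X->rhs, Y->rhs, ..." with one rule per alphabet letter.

A->AC, B->C, C->BA

  step 0 ⇒ step 1: ABC ⇒ AC·C·BA
    A ↦ AC
    B ↦ C
    C ↦ BA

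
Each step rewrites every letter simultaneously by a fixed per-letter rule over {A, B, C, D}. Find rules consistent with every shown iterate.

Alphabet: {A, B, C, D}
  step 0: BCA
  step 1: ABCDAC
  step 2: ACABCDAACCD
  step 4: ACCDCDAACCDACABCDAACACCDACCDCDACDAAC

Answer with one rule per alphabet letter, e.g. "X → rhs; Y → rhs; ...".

A->AC, B->AB, C->CD, D->A

  step 1 ⇒ step 2: ABCDAC ⇒ AC·AB·CD·A·AC·CD
    A ↦ AC
    B ↦ AB
    C ↦ CD
    D ↦ A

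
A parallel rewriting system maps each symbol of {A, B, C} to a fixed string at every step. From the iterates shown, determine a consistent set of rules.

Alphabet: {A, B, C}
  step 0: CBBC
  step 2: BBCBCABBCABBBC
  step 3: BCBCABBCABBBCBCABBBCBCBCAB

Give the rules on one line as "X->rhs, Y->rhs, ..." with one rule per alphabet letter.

A->B, B->BC, C->AB

  step 2 ⇒ step 3: BBCBCABBCABBBC ⇒ BC·BC·AB·BC·AB·B·BC·BC·AB·B·BC·BC·BC·AB
    A ↦ B
    B ↦ BC
    C ↦ AB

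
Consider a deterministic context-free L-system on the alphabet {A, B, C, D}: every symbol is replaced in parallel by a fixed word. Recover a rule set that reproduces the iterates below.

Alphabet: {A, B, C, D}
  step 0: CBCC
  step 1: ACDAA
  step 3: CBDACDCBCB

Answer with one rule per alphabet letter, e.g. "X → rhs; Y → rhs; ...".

A->D, B->CD, C->A, D->CB

  step 0 ⇒ step 1: CBCC ⇒ A·CD·A·A
    B ↦ CD
    C ↦ A
    A ↦ D  (constrained at step 1)
    D ↦ CB  (constrained at step 1)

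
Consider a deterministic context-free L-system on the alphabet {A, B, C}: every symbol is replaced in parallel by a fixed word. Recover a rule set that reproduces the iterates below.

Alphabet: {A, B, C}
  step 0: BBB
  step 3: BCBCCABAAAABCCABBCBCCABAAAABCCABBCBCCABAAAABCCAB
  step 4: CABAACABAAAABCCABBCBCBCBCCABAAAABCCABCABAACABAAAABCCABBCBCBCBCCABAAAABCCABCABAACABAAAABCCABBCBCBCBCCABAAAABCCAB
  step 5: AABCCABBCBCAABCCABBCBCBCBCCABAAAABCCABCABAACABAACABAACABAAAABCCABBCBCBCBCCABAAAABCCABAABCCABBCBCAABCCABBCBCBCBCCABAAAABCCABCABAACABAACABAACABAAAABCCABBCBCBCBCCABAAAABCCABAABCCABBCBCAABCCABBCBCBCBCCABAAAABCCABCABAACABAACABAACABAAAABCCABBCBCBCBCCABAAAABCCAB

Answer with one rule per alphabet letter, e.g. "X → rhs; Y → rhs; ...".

  step 4 ⇒ step 5: CABAACABAAAABCCABBCBCBCBCCABAAAABCCABCABAACABAAAABCCABBCBCBCBCCABAAAABCCABCABAACABAAAABCCABBCBCBCBCCABAAAABCCAB ⇒ AA·BC·CAB·BC·BC·AA·BC·CAB·BC·BC·BC·BC·CAB·AA·AA·BC·CAB·CAB·AA·CAB·AA·CAB·AA·CAB·AA·AA·BC·CAB·BC·BC·BC·BC·CAB·AA·AA·BC·CAB·AA·BC·CAB·BC·BC·AA·BC·CAB·BC·BC·BC·BC·CAB·AA·AA·BC·CAB·CAB·AA·CAB·AA·CAB·AA·CAB·AA·AA·BC·CAB·BC·BC·BC·BC·CAB·AA·AA·BC·CAB·AA·BC·CAB·BC·BC·AA·BC·CAB·BC·BC·BC·BC·CAB·AA·AA·BC·CAB·CAB·AA·CAB·AA·CAB·AA·CAB·AA·AA·BC·CAB·BC·BC·BC·BC·CAB·AA·AA·BC·CAB
    A ↦ BC
    B ↦ CAB
    C ↦ AA

A->BC, B->CAB, C->AA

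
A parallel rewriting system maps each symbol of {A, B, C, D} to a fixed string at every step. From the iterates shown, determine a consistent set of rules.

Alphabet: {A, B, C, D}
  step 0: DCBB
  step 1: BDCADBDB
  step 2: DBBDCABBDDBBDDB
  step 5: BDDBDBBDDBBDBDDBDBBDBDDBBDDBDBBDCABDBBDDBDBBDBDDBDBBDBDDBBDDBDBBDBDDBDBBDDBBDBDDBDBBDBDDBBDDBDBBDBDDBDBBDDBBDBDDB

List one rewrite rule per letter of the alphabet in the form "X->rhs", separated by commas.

A->B, B->DB, C->CA, D->BD

  step 1 ⇒ step 2: BDCADBDB ⇒ DB·BD·CA·B·BD·DB·BD·DB
    A ↦ B
    B ↦ DB
    C ↦ CA
    D ↦ BD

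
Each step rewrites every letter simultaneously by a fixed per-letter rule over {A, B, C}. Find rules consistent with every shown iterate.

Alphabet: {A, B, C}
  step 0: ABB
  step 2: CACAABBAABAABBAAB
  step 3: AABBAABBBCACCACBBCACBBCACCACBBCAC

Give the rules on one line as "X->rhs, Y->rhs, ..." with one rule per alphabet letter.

  step 2 ⇒ step 3: CACAABBAABAABBAAB ⇒ AAB·B·AAB·B·B·CAC·CAC·B·B·CAC·B·B·CAC·CAC·B·B·CAC
    A ↦ B
    B ↦ CAC
    C ↦ AAB

A->B, B->CAC, C->AAB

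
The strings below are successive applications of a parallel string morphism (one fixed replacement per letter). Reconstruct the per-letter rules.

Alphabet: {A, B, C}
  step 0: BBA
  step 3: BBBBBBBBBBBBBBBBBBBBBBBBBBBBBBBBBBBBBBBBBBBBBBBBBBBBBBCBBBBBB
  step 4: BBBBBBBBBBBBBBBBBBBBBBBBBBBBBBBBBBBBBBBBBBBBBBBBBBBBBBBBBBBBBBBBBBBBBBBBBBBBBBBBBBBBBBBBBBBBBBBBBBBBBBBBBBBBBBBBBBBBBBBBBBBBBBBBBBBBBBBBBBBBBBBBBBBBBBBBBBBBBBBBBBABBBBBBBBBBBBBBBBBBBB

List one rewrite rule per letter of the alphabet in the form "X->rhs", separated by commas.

A->C, B->BBB, C->ABB

  step 3 ⇒ step 4: BBBBBBBBBBBBBBBBBBBBBBBBBBBBBBBBBBBBBBBBBBBBBBBBBBBBBBCBBBBBB ⇒ BBB·BBB·BBB·BBB·BBB·BBB·BBB·BBB·BBB·BBB·BBB·BBB·BBB·BBB·BBB·BBB·BBB·BBB·BBB·BBB·BBB·BBB·BBB·BBB·BBB·BBB·BBB·BBB·BBB·BBB·BBB·BBB·BBB·BBB·BBB·BBB·BBB·BBB·BBB·BBB·BBB·BBB·BBB·BBB·BBB·BBB·BBB·BBB·BBB·BBB·BBB·BBB·BBB·BBB·ABB·BBB·BBB·BBB·BBB·BBB·BBB
    B ↦ BBB
    C ↦ ABB
    A ↦ C  (constrained at step 0)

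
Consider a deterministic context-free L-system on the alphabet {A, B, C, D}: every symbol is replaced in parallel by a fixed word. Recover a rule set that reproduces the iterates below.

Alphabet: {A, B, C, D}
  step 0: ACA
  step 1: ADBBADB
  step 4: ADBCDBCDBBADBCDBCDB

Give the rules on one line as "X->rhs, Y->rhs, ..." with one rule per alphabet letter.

  step 0 ⇒ step 1: ACA ⇒ ADB·B·ADB
    A ↦ ADB
    C ↦ B
    B ↦ D  (constrained at step 1)
    D ↦ C  (constrained at step 1)

A->ADB, B->D, C->B, D->C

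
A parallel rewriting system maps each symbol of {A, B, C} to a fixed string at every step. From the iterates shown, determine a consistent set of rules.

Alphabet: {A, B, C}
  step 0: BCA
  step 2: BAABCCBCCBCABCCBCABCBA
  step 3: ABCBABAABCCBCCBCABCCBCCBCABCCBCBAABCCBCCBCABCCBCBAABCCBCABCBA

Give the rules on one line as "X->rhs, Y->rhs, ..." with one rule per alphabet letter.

A->BA, B->ABC, C->CBC

  step 2 ⇒ step 3: BAABCCBCCBCABCCBCABCBA ⇒ ABC·BA·BA·ABC·CBC·CBC·ABC·CBC·CBC·ABC·CBC·BA·ABC·CBC·CBC·ABC·CBC·BA·ABC·CBC·ABC·BA
    A ↦ BA
    B ↦ ABC
    C ↦ CBC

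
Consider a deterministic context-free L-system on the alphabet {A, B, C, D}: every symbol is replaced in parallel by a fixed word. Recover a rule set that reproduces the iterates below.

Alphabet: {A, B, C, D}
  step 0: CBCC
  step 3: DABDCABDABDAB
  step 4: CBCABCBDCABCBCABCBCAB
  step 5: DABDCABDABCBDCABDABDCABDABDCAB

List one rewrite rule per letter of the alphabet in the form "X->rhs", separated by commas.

A->C, B->AB, C->D, D->CB

  step 4 ⇒ step 5: CBCABCBDCABCBCABCBCAB ⇒ D·AB·D·C·AB·D·AB·CB·D·C·AB·D·AB·D·C·AB·D·AB·D·C·AB
    A ↦ C
    B ↦ AB
    C ↦ D
    D ↦ CB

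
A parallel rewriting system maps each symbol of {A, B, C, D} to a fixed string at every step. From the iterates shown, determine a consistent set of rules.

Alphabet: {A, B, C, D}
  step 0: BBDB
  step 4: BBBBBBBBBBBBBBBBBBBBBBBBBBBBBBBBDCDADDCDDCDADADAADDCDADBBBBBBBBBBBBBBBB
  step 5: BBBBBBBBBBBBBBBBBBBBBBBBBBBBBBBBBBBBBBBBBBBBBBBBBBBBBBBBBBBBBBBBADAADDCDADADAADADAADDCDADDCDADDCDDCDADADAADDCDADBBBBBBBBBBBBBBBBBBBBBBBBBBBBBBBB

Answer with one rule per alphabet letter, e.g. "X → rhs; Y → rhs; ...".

  step 4 ⇒ step 5: BBBBBBBBBBBBBBBBBBBBBBBBBBBBBBBBDCDADDCDDCDADADAADDCDADBBBBBBBBBBBBBBBB ⇒ BB·BB·BB·BB·BB·BB·BB·BB·BB·BB·BB·BB·BB·BB·BB·BB·BB·BB·BB·BB·BB·BB·BB·BB·BB·BB·BB·BB·BB·BB·BB·BB·AD·A·AD·DCD·AD·AD·A·AD·AD·A·AD·DCD·AD·DCD·AD·DCD·DCD·AD·AD·A·AD·DCD·AD·BB·BB·BB·BB·BB·BB·BB·BB·BB·BB·BB·BB·BB·BB·BB·BB
    A ↦ DCD
    B ↦ BB
    C ↦ A
    D ↦ AD

A->DCD, B->BB, C->A, D->AD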